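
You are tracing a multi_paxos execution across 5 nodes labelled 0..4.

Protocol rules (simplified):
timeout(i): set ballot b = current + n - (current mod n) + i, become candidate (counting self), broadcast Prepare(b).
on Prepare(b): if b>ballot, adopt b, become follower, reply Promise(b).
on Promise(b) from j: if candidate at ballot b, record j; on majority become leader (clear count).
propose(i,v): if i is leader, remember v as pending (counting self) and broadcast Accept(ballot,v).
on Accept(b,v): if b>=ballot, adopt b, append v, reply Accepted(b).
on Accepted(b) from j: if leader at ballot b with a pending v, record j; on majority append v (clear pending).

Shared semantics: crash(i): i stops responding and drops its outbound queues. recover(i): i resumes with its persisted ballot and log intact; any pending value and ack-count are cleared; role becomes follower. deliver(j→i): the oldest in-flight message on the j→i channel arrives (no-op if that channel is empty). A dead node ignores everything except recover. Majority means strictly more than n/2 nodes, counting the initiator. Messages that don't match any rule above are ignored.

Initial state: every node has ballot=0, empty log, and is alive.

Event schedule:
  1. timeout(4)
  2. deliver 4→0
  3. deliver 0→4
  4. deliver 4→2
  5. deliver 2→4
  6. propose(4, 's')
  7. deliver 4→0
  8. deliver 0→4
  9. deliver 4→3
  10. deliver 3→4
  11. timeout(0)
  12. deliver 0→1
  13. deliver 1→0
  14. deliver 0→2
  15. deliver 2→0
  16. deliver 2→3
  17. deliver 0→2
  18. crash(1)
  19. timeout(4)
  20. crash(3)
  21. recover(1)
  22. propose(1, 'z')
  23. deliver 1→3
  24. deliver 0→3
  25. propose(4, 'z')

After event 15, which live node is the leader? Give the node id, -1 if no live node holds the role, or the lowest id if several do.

[1] timeout(4) → N4(cand b9 [-])
[2] deliver 4→0 → N0(foll b9 [-])
[3] deliver 0→4 → ∅
[4] deliver 4→2 → N2(foll b9 [-])
[5] deliver 2→4 → N4(lead b9 [-])
[6] propose(4,'s') → ∅
[7] deliver 4→0 → N0(foll b9 [s])
[8] deliver 0→4 → ∅
[9] deliver 4→3 → N3(foll b9 [-])
[10] deliver 3→4 → ∅
[11] timeout(0) → N0(cand b10 [s])
[12] deliver 0→1 → N1(foll b10 [-])
[13] deliver 1→0 → ∅
[14] deliver 0→2 → N2(foll b10 [-])
[15] deliver 2→0 → N0(lead b10 [s])

0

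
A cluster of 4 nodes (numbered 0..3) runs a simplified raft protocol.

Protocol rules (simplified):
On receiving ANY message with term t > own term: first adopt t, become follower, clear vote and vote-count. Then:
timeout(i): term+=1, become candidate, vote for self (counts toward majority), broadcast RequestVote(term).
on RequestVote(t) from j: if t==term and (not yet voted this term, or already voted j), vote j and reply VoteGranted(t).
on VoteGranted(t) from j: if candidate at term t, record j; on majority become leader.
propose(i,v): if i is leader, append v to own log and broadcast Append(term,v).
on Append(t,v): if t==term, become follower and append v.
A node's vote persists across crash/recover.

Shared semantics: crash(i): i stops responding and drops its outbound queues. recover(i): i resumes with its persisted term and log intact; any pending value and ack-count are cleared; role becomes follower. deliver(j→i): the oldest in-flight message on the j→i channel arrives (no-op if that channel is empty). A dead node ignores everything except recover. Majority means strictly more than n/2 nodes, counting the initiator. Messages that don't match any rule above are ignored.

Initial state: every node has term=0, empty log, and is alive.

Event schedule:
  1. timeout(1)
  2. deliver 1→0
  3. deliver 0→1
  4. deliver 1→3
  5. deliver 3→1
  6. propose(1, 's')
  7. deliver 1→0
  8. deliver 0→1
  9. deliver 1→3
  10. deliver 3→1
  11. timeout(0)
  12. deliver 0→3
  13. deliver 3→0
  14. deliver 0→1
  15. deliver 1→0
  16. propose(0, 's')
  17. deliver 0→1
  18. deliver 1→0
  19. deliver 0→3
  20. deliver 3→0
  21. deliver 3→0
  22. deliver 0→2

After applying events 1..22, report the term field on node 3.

2

1. timeout(1):  <1:cand t1 ->
2. deliver 1→0:  <0:foll t1 ->
3. deliver 0→1:  nop
4. deliver 1→3:  <3:foll t1 ->
5. deliver 3→1:  <1:lead t1 ->
6. propose(1,'s'):  <1:lead t1 s>
7. deliver 1→0:  <0:foll t1 s>
8. deliver 0→1:  nop
9. deliver 1→3:  <3:foll t1 s>
10. deliver 3→1:  nop
11. timeout(0):  <0:cand t2 s>
12. deliver 0→3:  <3:foll t2 s>
13. deliver 3→0:  nop
14. deliver 0→1:  <1:foll t2 s>
15. deliver 1→0:  <0:lead t2 s>
16. propose(0,'s'):  <0:lead t2 s,s>
17. deliver 0→1:  <1:foll t2 s,s>
18. deliver 1→0:  nop
19. deliver 0→3:  <3:foll t2 s,s>
20. deliver 3→0:  nop
21. deliver 3→0:  nop
22. deliver 0→2:  <2:foll t2 ->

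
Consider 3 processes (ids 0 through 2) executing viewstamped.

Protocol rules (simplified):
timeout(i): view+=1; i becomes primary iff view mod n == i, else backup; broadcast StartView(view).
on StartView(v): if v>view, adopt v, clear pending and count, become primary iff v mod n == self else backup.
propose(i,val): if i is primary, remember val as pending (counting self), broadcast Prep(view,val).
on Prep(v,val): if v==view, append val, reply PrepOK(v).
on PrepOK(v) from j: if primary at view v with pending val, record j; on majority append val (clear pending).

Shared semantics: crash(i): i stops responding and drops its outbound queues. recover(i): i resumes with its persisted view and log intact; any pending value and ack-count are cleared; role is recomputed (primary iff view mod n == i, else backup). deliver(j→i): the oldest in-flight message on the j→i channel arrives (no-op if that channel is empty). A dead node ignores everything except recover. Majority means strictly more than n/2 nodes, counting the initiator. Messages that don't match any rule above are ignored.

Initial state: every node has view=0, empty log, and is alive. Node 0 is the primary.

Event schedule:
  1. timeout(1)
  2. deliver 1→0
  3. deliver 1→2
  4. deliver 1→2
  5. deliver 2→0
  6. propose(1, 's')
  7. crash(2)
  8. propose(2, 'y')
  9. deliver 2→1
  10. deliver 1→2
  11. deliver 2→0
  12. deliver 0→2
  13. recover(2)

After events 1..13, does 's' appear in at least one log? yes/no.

[1] timeout(1) → N1(prim v1 [-])
[2] deliver 1→0 → N0(back v1 [-])
[3] deliver 1→2 → N2(back v1 [-])
[4] deliver 1→2 → ∅
[5] deliver 2→0 → ∅
[6] propose(1,'s') → ∅
[7] crash(2) → N2(✗back v1 [-])
[8] propose(2,'y') → ∅
[9] deliver 2→1 → ∅
[10] deliver 1→2 → ∅
[11] deliver 2→0 → ∅
[12] deliver 0→2 → ∅
[13] recover(2) → N2(back v1 [-])

no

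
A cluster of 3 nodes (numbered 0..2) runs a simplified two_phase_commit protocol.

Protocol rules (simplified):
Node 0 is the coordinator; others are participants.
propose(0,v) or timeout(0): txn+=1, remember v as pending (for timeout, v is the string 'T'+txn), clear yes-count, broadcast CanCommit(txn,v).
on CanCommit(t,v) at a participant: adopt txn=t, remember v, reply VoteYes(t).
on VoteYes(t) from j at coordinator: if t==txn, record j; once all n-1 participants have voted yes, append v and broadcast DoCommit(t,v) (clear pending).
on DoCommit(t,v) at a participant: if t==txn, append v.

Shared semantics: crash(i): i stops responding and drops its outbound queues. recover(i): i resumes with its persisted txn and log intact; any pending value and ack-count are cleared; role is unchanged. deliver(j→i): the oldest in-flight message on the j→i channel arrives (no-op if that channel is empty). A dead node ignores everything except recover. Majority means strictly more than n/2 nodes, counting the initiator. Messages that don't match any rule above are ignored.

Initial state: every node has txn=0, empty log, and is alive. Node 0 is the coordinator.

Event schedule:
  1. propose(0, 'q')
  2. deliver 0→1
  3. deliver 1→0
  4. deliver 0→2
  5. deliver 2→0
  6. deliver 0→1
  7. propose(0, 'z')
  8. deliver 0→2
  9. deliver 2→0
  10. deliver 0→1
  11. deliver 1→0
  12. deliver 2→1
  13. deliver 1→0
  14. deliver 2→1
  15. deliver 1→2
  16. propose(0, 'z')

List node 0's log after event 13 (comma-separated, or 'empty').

q

after 1 — propose(0,'q'): n0:coor/t1/[-]
after 2 — deliver 0→1: n1:part/t1/[-]
after 3 — deliver 1→0: ·
after 4 — deliver 0→2: n2:part/t1/[-]
after 5 — deliver 2→0: n0:coor/t1/[q]
after 6 — deliver 0→1: n1:part/t1/[q]
after 7 — propose(0,'z'): n0:coor/t2/[q]
after 8 — deliver 0→2: n2:part/t1/[q]
after 9 — deliver 2→0: ·
after 10 — deliver 0→1: n1:part/t2/[q]
after 11 — deliver 1→0: ·
after 12 — deliver 2→1: ·
after 13 — deliver 1→0: ·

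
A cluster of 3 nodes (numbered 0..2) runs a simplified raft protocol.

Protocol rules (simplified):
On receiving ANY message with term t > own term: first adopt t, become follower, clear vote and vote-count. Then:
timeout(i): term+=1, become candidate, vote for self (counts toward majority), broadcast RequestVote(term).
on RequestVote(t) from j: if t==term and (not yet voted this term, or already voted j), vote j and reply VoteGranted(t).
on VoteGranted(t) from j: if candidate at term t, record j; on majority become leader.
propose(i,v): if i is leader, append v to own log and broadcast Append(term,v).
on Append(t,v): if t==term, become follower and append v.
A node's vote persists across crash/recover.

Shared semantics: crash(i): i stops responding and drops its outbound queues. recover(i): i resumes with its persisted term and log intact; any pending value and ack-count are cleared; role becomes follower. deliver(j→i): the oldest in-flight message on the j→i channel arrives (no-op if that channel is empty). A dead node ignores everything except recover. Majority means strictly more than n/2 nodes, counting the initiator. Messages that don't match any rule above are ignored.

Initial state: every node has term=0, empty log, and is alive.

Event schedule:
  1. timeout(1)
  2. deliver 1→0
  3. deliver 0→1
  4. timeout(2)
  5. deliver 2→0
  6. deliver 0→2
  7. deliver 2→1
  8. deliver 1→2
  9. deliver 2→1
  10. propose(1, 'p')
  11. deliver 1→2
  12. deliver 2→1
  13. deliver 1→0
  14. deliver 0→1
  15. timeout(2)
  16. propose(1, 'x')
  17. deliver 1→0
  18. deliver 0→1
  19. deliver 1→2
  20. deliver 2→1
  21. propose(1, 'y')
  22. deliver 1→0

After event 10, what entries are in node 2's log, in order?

empty

step 1 timeout(1): 1={cand,t=1,log=-}
step 2 deliver 1→0: 0={foll,t=1,log=-}
step 3 deliver 0→1: 1={lead,t=1,log=-}
step 4 timeout(2): 2={cand,t=1,log=-}
step 5 deliver 2→0: —
step 6 deliver 0→2: —
step 7 deliver 2→1: —
step 8 deliver 1→2: —
step 9 deliver 2→1: —
step 10 propose(1,'p'): 1={lead,t=1,log=p}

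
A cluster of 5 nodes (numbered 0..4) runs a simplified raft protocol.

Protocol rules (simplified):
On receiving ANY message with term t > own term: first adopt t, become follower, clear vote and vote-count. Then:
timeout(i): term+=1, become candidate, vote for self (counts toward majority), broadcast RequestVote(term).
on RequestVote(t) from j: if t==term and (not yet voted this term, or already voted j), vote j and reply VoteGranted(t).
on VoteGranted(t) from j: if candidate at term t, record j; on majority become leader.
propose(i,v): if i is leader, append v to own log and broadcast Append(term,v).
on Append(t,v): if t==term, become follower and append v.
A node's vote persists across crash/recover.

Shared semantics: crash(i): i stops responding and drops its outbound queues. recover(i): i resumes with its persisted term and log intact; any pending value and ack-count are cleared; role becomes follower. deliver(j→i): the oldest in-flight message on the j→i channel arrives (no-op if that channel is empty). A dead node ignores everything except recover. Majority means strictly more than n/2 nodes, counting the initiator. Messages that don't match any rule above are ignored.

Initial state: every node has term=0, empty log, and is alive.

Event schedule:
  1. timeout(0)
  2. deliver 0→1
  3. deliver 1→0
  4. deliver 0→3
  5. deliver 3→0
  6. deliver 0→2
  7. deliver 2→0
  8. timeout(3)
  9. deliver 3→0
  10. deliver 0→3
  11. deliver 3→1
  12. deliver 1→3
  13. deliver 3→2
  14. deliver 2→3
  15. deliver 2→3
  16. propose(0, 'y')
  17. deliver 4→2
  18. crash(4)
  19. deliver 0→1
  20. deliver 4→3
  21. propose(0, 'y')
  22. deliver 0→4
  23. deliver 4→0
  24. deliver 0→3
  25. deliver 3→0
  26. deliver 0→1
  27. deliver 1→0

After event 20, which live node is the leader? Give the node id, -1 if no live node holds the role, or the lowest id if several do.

3

1. timeout(0):  <0:cand t1 ->
2. deliver 0→1:  <1:foll t1 ->
3. deliver 1→0:  nop
4. deliver 0→3:  <3:foll t1 ->
5. deliver 3→0:  <0:lead t1 ->
6. deliver 0→2:  <2:foll t1 ->
7. deliver 2→0:  nop
8. timeout(3):  <3:cand t2 ->
9. deliver 3→0:  <0:foll t2 ->
10. deliver 0→3:  nop
11. deliver 3→1:  <1:foll t2 ->
12. deliver 1→3:  <3:lead t2 ->
13. deliver 3→2:  <2:foll t2 ->
14. deliver 2→3:  nop
15. deliver 2→3:  nop
16. propose(0,'y'):  nop
17. deliver 4→2:  nop
18. crash(4):  <4:✗foll t0 ->
19. deliver 0→1:  nop
20. deliver 4→3:  nop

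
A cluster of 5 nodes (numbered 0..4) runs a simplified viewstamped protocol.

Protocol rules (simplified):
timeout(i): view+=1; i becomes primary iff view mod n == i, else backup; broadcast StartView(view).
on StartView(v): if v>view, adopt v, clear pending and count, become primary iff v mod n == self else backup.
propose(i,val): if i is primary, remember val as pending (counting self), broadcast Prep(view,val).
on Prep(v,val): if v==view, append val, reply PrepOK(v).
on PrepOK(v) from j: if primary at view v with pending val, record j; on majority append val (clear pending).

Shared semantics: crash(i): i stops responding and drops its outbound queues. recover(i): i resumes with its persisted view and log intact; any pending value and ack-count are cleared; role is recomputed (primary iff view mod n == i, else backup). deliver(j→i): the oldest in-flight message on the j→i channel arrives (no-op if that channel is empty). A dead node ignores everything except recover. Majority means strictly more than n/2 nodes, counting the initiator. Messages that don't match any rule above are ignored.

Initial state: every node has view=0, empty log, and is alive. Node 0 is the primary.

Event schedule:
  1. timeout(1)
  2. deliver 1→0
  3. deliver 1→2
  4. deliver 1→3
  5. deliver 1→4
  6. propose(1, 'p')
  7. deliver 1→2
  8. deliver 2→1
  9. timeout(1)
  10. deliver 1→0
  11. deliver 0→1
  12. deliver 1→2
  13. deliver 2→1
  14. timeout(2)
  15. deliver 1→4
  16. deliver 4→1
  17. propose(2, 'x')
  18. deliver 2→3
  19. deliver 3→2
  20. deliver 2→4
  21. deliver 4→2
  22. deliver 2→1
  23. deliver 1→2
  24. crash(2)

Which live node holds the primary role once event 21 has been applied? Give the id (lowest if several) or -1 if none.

after 1 — timeout(1): n1:prim/v1/[-]
after 2 — deliver 1→0: n0:back/v1/[-]
after 3 — deliver 1→2: n2:back/v1/[-]
after 4 — deliver 1→3: n3:back/v1/[-]
after 5 — deliver 1→4: n4:back/v1/[-]
after 6 — propose(1,'p'): ·
after 7 — deliver 1→2: n2:back/v1/[p]
after 8 — deliver 2→1: ·
after 9 — timeout(1): n1:back/v2/[-]
after 10 — deliver 1→0: n0:back/v1/[p]
after 11 — deliver 0→1: ·
after 12 — deliver 1→2: n2:prim/v2/[p]
after 13 — deliver 2→1: ·
after 14 — timeout(2): n2:back/v3/[p]
after 15 — deliver 1→4: n4:back/v1/[p]
after 16 — deliver 4→1: ·
after 17 — propose(2,'x'): ·
after 18 — deliver 2→3: n3:prim/v3/[-]
after 19 — deliver 3→2: ·
after 20 — deliver 2→4: n4:back/v3/[p]
after 21 — deliver 4→2: ·

3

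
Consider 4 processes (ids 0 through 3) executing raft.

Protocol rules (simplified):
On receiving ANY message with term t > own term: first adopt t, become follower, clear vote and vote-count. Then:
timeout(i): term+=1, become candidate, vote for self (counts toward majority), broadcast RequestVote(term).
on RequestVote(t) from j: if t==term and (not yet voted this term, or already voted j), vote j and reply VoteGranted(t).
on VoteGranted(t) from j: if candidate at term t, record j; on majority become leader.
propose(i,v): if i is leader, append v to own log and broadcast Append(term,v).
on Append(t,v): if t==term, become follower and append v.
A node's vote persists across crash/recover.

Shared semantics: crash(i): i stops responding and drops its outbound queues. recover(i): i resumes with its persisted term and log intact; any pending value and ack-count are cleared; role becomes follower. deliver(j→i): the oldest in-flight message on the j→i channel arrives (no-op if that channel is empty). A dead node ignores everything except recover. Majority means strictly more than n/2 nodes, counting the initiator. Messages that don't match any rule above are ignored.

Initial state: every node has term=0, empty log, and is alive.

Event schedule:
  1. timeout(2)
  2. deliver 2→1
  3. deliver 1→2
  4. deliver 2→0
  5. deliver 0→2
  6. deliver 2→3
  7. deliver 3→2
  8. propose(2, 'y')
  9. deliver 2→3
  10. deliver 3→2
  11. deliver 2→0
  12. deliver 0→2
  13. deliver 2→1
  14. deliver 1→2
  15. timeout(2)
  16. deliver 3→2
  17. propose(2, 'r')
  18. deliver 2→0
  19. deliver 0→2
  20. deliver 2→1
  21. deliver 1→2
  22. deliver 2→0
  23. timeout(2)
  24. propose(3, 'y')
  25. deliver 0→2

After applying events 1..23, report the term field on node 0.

2

[1] timeout(2) → N2(cand t1 [-])
[2] deliver 2→1 → N1(foll t1 [-])
[3] deliver 1→2 → ∅
[4] deliver 2→0 → N0(foll t1 [-])
[5] deliver 0→2 → N2(lead t1 [-])
[6] deliver 2→3 → N3(foll t1 [-])
[7] deliver 3→2 → ∅
[8] propose(2,'y') → N2(lead t1 [y])
[9] deliver 2→3 → N3(foll t1 [y])
[10] deliver 3→2 → ∅
[11] deliver 2→0 → N0(foll t1 [y])
[12] deliver 0→2 → ∅
[13] deliver 2→1 → N1(foll t1 [y])
[14] deliver 1→2 → ∅
[15] timeout(2) → N2(cand t2 [y])
[16] deliver 3→2 → ∅
[17] propose(2,'r') → ∅
[18] deliver 2→0 → N0(foll t2 [y])
[19] deliver 0→2 → ∅
[20] deliver 2→1 → N1(foll t2 [y])
[21] deliver 1→2 → N2(lead t2 [y])
[22] deliver 2→0 → ∅
[23] timeout(2) → N2(cand t3 [y])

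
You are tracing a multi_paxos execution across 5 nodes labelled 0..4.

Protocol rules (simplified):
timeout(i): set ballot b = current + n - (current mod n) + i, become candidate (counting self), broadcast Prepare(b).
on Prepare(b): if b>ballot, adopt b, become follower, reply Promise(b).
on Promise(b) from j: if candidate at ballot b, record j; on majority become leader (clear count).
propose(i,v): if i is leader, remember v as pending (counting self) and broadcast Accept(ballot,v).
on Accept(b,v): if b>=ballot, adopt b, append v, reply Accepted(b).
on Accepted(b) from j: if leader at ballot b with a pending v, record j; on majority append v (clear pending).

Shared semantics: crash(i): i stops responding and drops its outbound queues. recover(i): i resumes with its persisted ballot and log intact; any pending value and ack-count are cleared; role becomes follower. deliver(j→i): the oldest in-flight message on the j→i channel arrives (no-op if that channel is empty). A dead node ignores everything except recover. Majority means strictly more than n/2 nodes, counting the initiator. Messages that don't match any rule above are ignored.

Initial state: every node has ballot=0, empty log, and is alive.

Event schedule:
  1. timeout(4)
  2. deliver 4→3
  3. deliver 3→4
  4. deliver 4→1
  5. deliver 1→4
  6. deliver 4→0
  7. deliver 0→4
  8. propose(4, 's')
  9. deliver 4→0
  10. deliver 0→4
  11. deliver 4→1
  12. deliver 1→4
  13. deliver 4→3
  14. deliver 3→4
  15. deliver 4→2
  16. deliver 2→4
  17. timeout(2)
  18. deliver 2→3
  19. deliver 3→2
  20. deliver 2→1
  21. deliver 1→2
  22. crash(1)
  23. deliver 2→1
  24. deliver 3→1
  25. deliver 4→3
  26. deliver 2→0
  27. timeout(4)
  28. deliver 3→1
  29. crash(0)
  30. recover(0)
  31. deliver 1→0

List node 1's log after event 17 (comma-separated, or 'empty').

[1] timeout(4) → N4(cand b9 [-])
[2] deliver 4→3 → N3(foll b9 [-])
[3] deliver 3→4 → ∅
[4] deliver 4→1 → N1(foll b9 [-])
[5] deliver 1→4 → N4(lead b9 [-])
[6] deliver 4→0 → N0(foll b9 [-])
[7] deliver 0→4 → ∅
[8] propose(4,'s') → ∅
[9] deliver 4→0 → N0(foll b9 [s])
[10] deliver 0→4 → ∅
[11] deliver 4→1 → N1(foll b9 [s])
[12] deliver 1→4 → N4(lead b9 [s])
[13] deliver 4→3 → N3(foll b9 [s])
[14] deliver 3→4 → ∅
[15] deliver 4→2 → N2(foll b9 [-])
[16] deliver 2→4 → ∅
[17] timeout(2) → N2(cand b12 [-])

s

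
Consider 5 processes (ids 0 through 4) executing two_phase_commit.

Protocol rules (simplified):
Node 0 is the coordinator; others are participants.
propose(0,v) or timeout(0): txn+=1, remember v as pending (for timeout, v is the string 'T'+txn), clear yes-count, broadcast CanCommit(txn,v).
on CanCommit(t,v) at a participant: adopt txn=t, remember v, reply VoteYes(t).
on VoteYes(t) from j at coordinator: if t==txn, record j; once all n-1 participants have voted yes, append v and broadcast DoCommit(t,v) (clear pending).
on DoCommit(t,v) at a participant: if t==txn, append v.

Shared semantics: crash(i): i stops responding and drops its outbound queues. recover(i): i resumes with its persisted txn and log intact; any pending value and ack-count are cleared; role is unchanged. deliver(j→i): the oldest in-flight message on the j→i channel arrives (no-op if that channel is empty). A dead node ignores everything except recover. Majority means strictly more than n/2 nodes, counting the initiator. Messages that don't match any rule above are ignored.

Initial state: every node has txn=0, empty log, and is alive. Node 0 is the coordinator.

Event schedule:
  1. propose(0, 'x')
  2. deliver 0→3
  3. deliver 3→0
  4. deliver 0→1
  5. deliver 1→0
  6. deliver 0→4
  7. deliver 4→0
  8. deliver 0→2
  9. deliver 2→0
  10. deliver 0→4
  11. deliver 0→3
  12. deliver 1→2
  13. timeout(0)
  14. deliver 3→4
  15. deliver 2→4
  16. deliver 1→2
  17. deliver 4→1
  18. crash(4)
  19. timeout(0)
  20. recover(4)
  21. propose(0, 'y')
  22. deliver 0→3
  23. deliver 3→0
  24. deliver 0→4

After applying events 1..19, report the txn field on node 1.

1

[1] propose(0,'x') → N0(coor t1 [-])
[2] deliver 0→3 → N3(part t1 [-])
[3] deliver 3→0 → ∅
[4] deliver 0→1 → N1(part t1 [-])
[5] deliver 1→0 → ∅
[6] deliver 0→4 → N4(part t1 [-])
[7] deliver 4→0 → ∅
[8] deliver 0→2 → N2(part t1 [-])
[9] deliver 2→0 → N0(coor t1 [x])
[10] deliver 0→4 → N4(part t1 [x])
[11] deliver 0→3 → N3(part t1 [x])
[12] deliver 1→2 → ∅
[13] timeout(0) → N0(coor t2 [x])
[14] deliver 3→4 → ∅
[15] deliver 2→4 → ∅
[16] deliver 1→2 → ∅
[17] deliver 4→1 → ∅
[18] crash(4) → N4(✗part t1 [x])
[19] timeout(0) → N0(coor t3 [x])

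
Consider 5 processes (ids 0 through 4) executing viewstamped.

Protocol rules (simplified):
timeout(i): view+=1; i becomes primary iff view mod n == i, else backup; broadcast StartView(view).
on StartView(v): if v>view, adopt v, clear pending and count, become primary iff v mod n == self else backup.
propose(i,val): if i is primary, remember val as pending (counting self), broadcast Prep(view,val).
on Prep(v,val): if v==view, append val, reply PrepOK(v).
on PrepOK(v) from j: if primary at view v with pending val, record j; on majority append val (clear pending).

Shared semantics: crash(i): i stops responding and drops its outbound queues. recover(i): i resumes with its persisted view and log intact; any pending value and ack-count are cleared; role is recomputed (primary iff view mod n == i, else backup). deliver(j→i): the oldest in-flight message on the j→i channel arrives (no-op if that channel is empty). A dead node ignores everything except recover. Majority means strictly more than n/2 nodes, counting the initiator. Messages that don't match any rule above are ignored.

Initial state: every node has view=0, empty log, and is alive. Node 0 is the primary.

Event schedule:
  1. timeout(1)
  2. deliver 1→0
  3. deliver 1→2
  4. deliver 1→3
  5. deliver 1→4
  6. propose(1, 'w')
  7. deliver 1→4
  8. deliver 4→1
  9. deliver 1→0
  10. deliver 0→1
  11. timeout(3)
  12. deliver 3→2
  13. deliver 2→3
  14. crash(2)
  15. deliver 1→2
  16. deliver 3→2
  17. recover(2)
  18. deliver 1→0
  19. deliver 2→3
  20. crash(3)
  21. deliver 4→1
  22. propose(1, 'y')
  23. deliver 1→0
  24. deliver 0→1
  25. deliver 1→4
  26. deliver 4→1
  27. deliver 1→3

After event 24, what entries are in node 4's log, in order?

e1 timeout(1): 1[prim,v=1,-]
e2 deliver 1→0: 0[back,v=1,-]
e3 deliver 1→2: 2[back,v=1,-]
e4 deliver 1→3: 3[back,v=1,-]
e5 deliver 1→4: 4[back,v=1,-]
e6 propose(1,'w'): ·
e7 deliver 1→4: 4[back,v=1,w]
e8 deliver 4→1: ·
e9 deliver 1→0: 0[back,v=1,w]
e10 deliver 0→1: 1[prim,v=1,w]
e11 timeout(3): 3[back,v=2,-]
e12 deliver 3→2: 2[prim,v=2,-]
e13 deliver 2→3: ·
e14 crash(2): 2[✗prim,v=2,-]
e15 deliver 1→2: ·
e16 deliver 3→2: ·
e17 recover(2): 2[prim,v=2,-]
e18 deliver 1→0: ·
e19 deliver 2→3: ·
e20 crash(3): 3[✗back,v=2,-]
e21 deliver 4→1: ·
e22 propose(1,'y'): ·
e23 deliver 1→0: 0[back,v=1,w,y]
e24 deliver 0→1: ·

w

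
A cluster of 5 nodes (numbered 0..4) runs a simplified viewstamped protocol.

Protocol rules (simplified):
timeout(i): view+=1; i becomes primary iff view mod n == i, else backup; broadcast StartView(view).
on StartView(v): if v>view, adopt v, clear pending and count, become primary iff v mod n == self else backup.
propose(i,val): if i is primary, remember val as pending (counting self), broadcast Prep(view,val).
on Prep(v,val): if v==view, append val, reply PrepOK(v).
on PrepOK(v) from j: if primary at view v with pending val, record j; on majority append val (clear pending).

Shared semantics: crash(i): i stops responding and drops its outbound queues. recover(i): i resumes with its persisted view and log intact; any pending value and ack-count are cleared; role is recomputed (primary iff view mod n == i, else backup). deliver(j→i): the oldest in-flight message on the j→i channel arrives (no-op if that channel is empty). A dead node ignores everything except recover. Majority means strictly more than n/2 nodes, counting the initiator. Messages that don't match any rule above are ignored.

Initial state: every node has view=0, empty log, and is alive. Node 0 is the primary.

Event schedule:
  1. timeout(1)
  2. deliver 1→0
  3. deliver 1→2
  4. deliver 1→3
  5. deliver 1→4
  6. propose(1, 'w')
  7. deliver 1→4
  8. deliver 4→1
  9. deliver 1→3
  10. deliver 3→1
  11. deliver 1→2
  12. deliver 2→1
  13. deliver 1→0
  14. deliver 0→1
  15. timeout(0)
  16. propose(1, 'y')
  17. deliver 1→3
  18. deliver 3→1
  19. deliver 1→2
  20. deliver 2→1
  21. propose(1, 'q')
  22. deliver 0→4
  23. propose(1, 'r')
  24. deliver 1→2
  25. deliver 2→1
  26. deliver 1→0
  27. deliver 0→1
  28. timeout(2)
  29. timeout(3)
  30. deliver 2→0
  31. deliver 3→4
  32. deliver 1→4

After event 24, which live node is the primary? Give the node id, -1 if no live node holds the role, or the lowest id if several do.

1. timeout(1):  <1:prim v1 ->
2. deliver 1→0:  <0:back v1 ->
3. deliver 1→2:  <2:back v1 ->
4. deliver 1→3:  <3:back v1 ->
5. deliver 1→4:  <4:back v1 ->
6. propose(1,'w'):  nop
7. deliver 1→4:  <4:back v1 w>
8. deliver 4→1:  nop
9. deliver 1→3:  <3:back v1 w>
10. deliver 3→1:  <1:prim v1 w>
11. deliver 1→2:  <2:back v1 w>
12. deliver 2→1:  nop
13. deliver 1→0:  <0:back v1 w>
14. deliver 0→1:  nop
15. timeout(0):  <0:back v2 w>
16. propose(1,'y'):  nop
17. deliver 1→3:  <3:back v1 w,y>
18. deliver 3→1:  nop
19. deliver 1→2:  <2:back v1 w,y>
20. deliver 2→1:  <1:prim v1 w,y>
21. propose(1,'q'):  nop
22. deliver 0→4:  <4:back v2 w>
23. propose(1,'r'):  nop
24. deliver 1→2:  <2:back v1 w,y,q>

1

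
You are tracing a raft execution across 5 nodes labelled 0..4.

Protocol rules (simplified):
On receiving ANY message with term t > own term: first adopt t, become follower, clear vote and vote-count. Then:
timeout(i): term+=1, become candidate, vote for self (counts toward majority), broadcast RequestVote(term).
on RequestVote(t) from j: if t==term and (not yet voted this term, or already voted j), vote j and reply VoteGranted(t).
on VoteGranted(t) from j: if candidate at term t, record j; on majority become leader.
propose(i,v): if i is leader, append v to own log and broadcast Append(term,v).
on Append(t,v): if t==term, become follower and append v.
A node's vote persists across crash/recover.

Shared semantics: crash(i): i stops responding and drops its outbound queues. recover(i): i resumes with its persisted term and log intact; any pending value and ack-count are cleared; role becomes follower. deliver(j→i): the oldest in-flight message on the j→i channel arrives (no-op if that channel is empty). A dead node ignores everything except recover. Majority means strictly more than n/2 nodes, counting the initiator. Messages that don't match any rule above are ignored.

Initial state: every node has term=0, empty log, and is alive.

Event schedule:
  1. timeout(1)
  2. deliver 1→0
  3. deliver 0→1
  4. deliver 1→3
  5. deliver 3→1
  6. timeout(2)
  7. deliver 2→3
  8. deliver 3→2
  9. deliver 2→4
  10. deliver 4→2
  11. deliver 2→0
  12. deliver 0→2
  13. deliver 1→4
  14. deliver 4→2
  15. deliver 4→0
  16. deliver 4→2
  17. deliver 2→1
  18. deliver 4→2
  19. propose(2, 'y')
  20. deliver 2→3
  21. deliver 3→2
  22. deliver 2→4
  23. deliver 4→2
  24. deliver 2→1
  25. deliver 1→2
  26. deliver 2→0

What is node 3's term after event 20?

after 1 — timeout(1): n1:cand/t1/[-]
after 2 — deliver 1→0: n0:foll/t1/[-]
after 3 — deliver 0→1: ·
after 4 — deliver 1→3: n3:foll/t1/[-]
after 5 — deliver 3→1: n1:lead/t1/[-]
after 6 — timeout(2): n2:cand/t1/[-]
after 7 — deliver 2→3: ·
after 8 — deliver 3→2: ·
after 9 — deliver 2→4: n4:foll/t1/[-]
after 10 — deliver 4→2: ·
after 11 — deliver 2→0: ·
after 12 — deliver 0→2: ·
after 13 — deliver 1→4: ·
after 14 — deliver 4→2: ·
after 15 — deliver 4→0: ·
after 16 — deliver 4→2: ·
after 17 — deliver 2→1: ·
after 18 — deliver 4→2: ·
after 19 — propose(2,'y'): ·
after 20 — deliver 2→3: ·

1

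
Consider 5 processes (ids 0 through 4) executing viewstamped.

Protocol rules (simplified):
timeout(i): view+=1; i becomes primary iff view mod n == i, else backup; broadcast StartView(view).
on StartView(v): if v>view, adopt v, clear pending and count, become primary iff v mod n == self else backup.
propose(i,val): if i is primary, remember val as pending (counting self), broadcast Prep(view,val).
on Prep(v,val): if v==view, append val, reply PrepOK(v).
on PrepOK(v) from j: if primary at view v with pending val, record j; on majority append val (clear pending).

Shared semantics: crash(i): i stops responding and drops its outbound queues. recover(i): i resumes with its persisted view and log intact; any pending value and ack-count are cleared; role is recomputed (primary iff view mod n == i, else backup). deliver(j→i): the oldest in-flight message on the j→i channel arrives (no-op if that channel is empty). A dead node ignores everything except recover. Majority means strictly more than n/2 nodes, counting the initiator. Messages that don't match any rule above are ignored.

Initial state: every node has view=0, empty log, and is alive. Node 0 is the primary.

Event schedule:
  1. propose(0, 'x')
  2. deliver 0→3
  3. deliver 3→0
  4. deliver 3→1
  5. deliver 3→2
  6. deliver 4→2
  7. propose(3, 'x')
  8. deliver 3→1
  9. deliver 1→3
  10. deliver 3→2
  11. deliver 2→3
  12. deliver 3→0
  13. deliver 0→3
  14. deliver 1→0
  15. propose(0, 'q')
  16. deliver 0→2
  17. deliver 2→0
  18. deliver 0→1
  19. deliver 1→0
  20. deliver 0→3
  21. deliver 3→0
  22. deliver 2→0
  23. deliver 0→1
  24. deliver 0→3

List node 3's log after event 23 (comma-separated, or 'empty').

[1] propose(0,'x') → ∅
[2] deliver 0→3 → N3(back v0 [x])
[3] deliver 3→0 → ∅
[4] deliver 3→1 → ∅
[5] deliver 3→2 → ∅
[6] deliver 4→2 → ∅
[7] propose(3,'x') → ∅
[8] deliver 3→1 → ∅
[9] deliver 1→3 → ∅
[10] deliver 3→2 → ∅
[11] deliver 2→3 → ∅
[12] deliver 3→0 → ∅
[13] deliver 0→3 → ∅
[14] deliver 1→0 → ∅
[15] propose(0,'q') → ∅
[16] deliver 0→2 → N2(back v0 [x])
[17] deliver 2→0 → ∅
[18] deliver 0→1 → N1(back v0 [x])
[19] deliver 1→0 → N0(prim v0 [q])
[20] deliver 0→3 → N3(back v0 [x,q])
[21] deliver 3→0 → ∅
[22] deliver 2→0 → ∅
[23] deliver 0→1 → N1(back v0 [x,q])

x,q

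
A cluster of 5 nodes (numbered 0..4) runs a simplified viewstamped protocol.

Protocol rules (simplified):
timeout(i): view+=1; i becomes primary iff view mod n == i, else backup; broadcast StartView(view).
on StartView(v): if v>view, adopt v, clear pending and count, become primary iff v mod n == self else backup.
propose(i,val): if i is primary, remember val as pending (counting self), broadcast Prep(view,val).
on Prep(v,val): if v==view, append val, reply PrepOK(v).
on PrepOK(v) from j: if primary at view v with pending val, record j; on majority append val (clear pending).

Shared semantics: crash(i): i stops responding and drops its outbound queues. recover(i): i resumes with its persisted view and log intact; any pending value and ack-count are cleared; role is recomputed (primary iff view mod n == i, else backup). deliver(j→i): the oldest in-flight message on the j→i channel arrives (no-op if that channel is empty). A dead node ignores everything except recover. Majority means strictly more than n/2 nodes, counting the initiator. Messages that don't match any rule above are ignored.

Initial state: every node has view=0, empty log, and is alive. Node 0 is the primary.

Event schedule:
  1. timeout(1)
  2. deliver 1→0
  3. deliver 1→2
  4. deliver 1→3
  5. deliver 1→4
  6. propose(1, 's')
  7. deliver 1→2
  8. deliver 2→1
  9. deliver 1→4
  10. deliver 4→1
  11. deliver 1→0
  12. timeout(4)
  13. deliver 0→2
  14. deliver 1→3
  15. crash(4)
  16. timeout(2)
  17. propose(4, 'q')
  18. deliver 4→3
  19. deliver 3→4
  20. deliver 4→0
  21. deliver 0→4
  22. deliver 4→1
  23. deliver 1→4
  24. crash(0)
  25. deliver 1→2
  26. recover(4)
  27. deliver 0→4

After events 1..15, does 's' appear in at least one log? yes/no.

[1] timeout(1) → N1(prim v1 [-])
[2] deliver 1→0 → N0(back v1 [-])
[3] deliver 1→2 → N2(back v1 [-])
[4] deliver 1→3 → N3(back v1 [-])
[5] deliver 1→4 → N4(back v1 [-])
[6] propose(1,'s') → ∅
[7] deliver 1→2 → N2(back v1 [s])
[8] deliver 2→1 → ∅
[9] deliver 1→4 → N4(back v1 [s])
[10] deliver 4→1 → N1(prim v1 [s])
[11] deliver 1→0 → N0(back v1 [s])
[12] timeout(4) → N4(back v2 [s])
[13] deliver 0→2 → ∅
[14] deliver 1→3 → N3(back v1 [s])
[15] crash(4) → N4(✗back v2 [s])

yes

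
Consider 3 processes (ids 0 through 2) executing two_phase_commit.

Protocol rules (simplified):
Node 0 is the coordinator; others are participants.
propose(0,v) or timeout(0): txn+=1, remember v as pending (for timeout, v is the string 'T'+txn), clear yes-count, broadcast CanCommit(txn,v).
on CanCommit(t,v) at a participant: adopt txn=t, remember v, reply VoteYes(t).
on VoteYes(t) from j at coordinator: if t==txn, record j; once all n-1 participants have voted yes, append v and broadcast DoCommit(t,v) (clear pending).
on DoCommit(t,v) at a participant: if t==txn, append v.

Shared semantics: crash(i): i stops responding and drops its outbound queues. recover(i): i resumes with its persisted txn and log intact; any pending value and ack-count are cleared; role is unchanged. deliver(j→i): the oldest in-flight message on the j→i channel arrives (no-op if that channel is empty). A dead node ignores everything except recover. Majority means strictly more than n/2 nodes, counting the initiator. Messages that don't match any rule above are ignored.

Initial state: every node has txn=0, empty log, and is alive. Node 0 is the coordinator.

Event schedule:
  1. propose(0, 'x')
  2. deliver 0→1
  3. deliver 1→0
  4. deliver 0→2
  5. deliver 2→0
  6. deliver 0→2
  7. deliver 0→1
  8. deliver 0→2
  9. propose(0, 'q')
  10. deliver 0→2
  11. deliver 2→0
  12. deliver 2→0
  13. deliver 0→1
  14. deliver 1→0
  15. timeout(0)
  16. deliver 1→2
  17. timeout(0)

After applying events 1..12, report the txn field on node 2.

2

after 1 — propose(0,'x'): n0:coor/t1/[-]
after 2 — deliver 0→1: n1:part/t1/[-]
after 3 — deliver 1→0: ·
after 4 — deliver 0→2: n2:part/t1/[-]
after 5 — deliver 2→0: n0:coor/t1/[x]
after 6 — deliver 0→2: n2:part/t1/[x]
after 7 — deliver 0→1: n1:part/t1/[x]
after 8 — deliver 0→2: ·
after 9 — propose(0,'q'): n0:coor/t2/[x]
after 10 — deliver 0→2: n2:part/t2/[x]
after 11 — deliver 2→0: ·
after 12 — deliver 2→0: ·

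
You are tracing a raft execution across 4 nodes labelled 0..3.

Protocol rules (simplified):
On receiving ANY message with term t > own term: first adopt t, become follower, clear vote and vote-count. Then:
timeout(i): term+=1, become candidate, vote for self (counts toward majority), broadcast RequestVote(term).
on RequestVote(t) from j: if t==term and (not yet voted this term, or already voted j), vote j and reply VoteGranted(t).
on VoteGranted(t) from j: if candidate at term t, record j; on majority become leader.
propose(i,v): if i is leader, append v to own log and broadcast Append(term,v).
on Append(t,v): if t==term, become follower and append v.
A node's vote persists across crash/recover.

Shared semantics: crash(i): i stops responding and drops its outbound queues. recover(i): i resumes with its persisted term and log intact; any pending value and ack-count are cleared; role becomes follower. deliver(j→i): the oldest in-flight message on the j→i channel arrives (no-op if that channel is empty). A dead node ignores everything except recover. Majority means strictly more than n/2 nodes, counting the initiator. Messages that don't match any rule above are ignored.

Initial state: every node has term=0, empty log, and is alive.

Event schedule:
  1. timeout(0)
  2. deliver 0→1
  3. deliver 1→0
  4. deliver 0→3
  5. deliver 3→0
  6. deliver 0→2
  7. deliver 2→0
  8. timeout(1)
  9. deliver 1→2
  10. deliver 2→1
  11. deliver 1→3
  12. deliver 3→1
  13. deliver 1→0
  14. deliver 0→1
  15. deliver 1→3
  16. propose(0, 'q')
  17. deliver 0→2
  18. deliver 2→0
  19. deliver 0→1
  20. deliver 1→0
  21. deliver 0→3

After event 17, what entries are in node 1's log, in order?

e1 timeout(0): 0[cand,t=1,-]
e2 deliver 0→1: 1[foll,t=1,-]
e3 deliver 1→0: ·
e4 deliver 0→3: 3[foll,t=1,-]
e5 deliver 3→0: 0[lead,t=1,-]
e6 deliver 0→2: 2[foll,t=1,-]
e7 deliver 2→0: ·
e8 timeout(1): 1[cand,t=2,-]
e9 deliver 1→2: 2[foll,t=2,-]
e10 deliver 2→1: ·
e11 deliver 1→3: 3[foll,t=2,-]
e12 deliver 3→1: 1[lead,t=2,-]
e13 deliver 1→0: 0[foll,t=2,-]
e14 deliver 0→1: ·
e15 deliver 1→3: ·
e16 propose(0,'q'): ·
e17 deliver 0→2: ·

empty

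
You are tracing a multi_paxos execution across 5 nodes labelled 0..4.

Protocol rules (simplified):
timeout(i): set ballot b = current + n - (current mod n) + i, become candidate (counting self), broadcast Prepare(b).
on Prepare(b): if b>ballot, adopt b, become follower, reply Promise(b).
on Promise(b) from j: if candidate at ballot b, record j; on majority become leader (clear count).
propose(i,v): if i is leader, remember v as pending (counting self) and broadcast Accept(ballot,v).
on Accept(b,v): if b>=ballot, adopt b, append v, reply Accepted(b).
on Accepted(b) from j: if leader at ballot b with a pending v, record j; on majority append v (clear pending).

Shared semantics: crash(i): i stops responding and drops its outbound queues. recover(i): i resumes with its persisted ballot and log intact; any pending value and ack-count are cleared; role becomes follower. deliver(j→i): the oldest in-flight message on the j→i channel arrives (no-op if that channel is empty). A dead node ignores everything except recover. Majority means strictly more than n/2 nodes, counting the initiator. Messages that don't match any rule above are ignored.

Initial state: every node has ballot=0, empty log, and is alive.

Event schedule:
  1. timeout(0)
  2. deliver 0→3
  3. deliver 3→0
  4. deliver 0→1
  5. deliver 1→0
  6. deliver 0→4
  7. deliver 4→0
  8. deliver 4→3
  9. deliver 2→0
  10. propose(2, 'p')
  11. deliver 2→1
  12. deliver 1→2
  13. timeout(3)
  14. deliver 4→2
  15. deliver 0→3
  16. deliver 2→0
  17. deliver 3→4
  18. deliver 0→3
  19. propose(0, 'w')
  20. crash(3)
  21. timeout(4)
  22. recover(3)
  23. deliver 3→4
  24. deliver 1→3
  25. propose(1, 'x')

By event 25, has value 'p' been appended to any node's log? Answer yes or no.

1. timeout(0):  <0:cand b5 ->
2. deliver 0→3:  <3:foll b5 ->
3. deliver 3→0:  nop
4. deliver 0→1:  <1:foll b5 ->
5. deliver 1→0:  <0:lead b5 ->
6. deliver 0→4:  <4:foll b5 ->
7. deliver 4→0:  nop
8. deliver 4→3:  nop
9. deliver 2→0:  nop
10. propose(2,'p'):  nop
11. deliver 2→1:  nop
12. deliver 1→2:  nop
13. timeout(3):  <3:cand b13 ->
14. deliver 4→2:  nop
15. deliver 0→3:  nop
16. deliver 2→0:  nop
17. deliver 3→4:  <4:foll b13 ->
18. deliver 0→3:  nop
19. propose(0,'w'):  nop
20. crash(3):  <3:✗cand b13 ->
21. timeout(4):  <4:cand b19 ->
22. recover(3):  <3:foll b13 ->
23. deliver 3→4:  nop
24. deliver 1→3:  nop
25. propose(1,'x'):  nop

no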